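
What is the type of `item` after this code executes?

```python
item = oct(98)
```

oct() returns str representation

str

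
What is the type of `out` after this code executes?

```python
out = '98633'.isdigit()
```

str.isdigit() returns bool

bool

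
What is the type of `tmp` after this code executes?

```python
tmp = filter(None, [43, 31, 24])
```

filter() returns a filter iterator object

filter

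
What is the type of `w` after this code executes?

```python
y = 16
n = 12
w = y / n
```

int / int always returns float in Python 3 (16 / 12 = 1.33333)

float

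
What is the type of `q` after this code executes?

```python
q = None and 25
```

'and' returns first falsy value (None)

NoneType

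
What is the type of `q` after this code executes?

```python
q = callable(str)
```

callable() returns bool

bool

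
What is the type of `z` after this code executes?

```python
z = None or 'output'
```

'or' with None returns the other value ('output', str)

str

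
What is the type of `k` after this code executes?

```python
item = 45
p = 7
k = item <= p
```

Comparison operators return bool

bool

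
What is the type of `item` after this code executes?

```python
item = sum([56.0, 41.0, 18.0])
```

sum() of floats returns float

float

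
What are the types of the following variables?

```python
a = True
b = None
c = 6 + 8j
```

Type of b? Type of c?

b is NoneType; c is complex

NoneType, complex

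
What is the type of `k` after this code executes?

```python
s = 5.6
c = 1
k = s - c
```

float - int returns float (5.6 - 1 = 4.6)

float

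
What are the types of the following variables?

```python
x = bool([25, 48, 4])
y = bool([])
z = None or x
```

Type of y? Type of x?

bool() returns bool; bool() returns bool

bool, bool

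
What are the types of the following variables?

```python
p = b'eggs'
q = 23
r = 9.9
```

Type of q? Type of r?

q is int; r is float

int, float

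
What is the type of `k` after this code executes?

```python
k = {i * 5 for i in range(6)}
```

A set comprehension {expr for x in iterable} produces a set

set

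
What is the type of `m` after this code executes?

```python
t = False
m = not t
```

'not' always returns bool

bool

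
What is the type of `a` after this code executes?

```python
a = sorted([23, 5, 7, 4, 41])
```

sorted() always returns list

list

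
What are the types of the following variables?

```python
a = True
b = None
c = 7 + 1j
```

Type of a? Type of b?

a is bool; b is NoneType

bool, NoneType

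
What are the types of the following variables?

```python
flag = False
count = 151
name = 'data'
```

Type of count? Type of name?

count is int; name is str

int, str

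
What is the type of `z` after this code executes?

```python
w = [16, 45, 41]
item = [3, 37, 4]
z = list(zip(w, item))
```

list(zip(...)) returns a list of tuples

list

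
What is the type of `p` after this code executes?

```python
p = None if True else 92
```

Ternary: condition is True, if branch (None) taken → NoneType

NoneType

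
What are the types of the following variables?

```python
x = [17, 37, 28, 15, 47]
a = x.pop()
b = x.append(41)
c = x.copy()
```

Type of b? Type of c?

list.append() returns None; list.copy() returns list

NoneType, list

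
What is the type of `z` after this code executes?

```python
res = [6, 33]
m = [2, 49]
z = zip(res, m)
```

zip() returns a zip iterator object

zip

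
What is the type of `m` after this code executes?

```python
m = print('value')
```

print() returns None

NoneType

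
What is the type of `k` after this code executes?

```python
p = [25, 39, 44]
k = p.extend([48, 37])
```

list.extend() returns None

NoneType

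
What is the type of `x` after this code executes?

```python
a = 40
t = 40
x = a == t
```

Equality comparison returns bool

bool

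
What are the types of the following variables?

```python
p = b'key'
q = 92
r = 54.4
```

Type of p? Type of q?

p is bytes; q is int

bytes, int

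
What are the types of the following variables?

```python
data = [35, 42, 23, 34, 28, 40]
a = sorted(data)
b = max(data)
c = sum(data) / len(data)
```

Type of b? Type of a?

max of ints returns int; sorted() returns list

int, list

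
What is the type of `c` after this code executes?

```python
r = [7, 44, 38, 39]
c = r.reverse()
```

list.reverse() returns None

NoneType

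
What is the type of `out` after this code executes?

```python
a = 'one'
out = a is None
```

'is' comparison returns bool

bool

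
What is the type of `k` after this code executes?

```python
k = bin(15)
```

bin() returns str representation

str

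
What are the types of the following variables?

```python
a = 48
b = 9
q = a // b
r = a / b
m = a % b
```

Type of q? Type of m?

int // int returns int; int % int returns int

int, int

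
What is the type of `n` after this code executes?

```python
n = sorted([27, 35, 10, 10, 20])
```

sorted() always returns list

list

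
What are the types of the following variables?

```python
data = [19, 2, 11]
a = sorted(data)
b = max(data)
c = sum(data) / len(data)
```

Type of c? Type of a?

int / int returns float; sorted() returns list

float, list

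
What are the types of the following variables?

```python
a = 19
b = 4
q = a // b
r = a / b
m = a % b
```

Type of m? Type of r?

int % int returns int; int / int returns float

int, float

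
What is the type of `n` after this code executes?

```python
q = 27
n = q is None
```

'is' comparison returns bool

bool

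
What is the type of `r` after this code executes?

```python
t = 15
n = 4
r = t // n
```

int // int returns int (15 // 4 = 3)

int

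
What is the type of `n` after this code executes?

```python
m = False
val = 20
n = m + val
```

bool + int returns int (False is 0, so 0 + 20 = 20)

int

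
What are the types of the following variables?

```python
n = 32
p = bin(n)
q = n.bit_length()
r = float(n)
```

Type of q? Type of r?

int.bit_length() returns int; float() returns float

int, float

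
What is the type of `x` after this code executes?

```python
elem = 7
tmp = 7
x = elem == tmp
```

Equality comparison returns bool

bool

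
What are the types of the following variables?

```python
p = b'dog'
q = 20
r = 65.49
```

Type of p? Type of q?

p is bytes; q is int

bytes, int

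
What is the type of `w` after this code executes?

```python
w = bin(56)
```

bin() returns str representation

str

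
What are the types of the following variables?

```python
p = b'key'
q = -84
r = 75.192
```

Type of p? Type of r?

p is bytes; r is float

bytes, float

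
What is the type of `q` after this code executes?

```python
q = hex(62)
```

hex() returns str representation

str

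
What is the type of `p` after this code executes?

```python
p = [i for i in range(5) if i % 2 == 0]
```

A list comprehension [...] produces a list

list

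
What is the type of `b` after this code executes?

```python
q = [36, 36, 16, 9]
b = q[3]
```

Indexing a list of ints returns int (q[3] = 9)

int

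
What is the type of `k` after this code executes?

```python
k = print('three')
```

print() returns None

NoneType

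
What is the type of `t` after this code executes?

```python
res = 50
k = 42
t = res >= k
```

Comparison operators return bool

bool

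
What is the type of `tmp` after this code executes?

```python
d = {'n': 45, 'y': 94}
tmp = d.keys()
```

.keys() returns a dict_keys view object

dict_keys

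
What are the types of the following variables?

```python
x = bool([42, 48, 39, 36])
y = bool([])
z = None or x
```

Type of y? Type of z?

bool() returns bool; None or <bool> returns the bool

bool, bool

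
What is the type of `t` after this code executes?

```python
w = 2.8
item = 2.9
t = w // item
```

float // float returns float (floor division preserves float type)

float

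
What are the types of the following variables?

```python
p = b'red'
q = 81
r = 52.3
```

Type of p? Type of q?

p is bytes; q is int

bytes, int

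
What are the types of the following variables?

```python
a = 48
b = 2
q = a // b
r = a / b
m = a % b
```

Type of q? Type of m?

int // int returns int; int % int returns int

int, int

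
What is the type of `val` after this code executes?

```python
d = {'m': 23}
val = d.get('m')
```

dict.get() returns the value (int) when key is found

int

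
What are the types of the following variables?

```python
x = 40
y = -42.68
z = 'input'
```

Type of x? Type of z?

x is int; z is str

int, str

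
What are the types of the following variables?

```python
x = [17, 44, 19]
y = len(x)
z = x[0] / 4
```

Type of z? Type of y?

int / int returns float; len() returns int

float, int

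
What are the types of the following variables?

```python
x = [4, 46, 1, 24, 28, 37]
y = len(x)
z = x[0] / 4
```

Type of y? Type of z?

len() returns int; int / int returns float

int, float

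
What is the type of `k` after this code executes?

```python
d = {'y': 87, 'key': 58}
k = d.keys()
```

.keys() returns a dict_keys view object

dict_keys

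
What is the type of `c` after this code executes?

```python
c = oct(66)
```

oct() returns str representation

str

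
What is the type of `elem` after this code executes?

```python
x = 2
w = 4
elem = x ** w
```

int ** positive int returns int (2 ** 4 = 16)

int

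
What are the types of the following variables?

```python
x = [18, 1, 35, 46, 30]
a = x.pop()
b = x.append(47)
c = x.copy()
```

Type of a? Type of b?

list.pop() returns the element (int); list.append() returns None

int, NoneType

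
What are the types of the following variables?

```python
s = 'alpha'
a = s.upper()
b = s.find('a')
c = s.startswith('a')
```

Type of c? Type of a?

str.startswith() returns bool; str.upper() returns str

bool, str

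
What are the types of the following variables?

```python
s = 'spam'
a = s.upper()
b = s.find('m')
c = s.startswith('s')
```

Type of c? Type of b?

str.startswith() returns bool; str.find() returns int

bool, int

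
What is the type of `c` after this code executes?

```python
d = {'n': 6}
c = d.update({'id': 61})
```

dict.update() returns None

NoneType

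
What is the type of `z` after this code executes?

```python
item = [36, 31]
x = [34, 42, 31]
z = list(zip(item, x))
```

list(zip(...)) returns a list of tuples

list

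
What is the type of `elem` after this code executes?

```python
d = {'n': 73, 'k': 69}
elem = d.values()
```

.values() returns a dict_values view object

dict_values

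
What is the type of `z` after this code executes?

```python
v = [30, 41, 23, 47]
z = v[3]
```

Indexing a list of ints returns int (v[3] = 47)

int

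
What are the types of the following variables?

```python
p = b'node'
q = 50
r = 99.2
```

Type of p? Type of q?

p is bytes; q is int

bytes, int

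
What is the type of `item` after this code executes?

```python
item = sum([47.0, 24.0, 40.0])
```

sum() of floats returns float

float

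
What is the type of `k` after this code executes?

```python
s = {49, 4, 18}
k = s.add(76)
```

set.add() returns None (mutates in place)

NoneType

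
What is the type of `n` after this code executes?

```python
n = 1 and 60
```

'and' returns the last value when all truthy (60, which is int)

int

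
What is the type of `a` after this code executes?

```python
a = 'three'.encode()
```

str.encode() returns bytes

bytes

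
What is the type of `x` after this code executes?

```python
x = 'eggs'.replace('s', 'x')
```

str.replace() returns str

str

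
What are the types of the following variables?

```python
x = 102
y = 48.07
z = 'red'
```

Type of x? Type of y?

x is int; y is float

int, float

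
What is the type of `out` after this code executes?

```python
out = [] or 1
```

'or' returns first truthy value (1, which is int)

int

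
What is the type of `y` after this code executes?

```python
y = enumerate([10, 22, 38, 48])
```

enumerate() returns an enumerate iterator object

enumerate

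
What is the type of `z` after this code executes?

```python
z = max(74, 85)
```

max() of ints returns int

int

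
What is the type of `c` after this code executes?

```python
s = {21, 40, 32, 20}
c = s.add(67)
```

set.add() returns None (mutates in place)

NoneType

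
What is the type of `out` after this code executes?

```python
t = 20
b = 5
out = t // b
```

int // int returns int (20 // 5 = 4)

int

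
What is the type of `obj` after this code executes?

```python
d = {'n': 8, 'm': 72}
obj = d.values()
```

.values() returns a dict_values view object

dict_values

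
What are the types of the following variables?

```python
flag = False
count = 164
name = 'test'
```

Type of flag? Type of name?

flag is bool; name is str

bool, str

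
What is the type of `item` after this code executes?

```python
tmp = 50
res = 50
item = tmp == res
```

Equality comparison returns bool

bool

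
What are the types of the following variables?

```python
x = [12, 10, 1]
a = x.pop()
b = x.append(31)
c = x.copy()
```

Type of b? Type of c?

list.append() returns None; list.copy() returns list

NoneType, list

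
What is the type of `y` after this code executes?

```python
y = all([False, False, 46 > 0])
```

all() returns bool

bool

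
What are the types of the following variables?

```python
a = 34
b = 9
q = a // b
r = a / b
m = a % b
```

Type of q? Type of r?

int // int returns int; int / int returns float

int, float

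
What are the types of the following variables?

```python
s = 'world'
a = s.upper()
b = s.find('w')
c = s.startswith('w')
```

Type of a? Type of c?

str.upper() returns str; str.startswith() returns bool

str, bool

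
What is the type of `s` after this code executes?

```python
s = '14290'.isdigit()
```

str.isdigit() returns bool

bool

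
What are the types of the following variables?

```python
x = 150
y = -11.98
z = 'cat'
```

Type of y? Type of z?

y is float; z is str

float, str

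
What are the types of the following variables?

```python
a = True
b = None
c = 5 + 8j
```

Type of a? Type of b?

a is bool; b is NoneType

bool, NoneType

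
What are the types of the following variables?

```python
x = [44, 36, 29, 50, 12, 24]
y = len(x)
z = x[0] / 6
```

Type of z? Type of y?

int / int returns float; len() returns int

float, int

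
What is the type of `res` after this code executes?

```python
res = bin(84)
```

bin() returns str representation

str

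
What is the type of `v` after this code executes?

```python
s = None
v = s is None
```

'is' comparison returns bool

bool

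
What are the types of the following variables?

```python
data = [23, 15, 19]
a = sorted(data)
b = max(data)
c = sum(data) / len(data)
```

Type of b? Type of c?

max of ints returns int; int / int returns float

int, float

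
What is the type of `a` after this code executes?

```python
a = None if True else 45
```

Ternary: condition is True, if branch (None) taken → NoneType

NoneType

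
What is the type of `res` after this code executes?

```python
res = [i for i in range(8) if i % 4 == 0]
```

A list comprehension [...] produces a list

list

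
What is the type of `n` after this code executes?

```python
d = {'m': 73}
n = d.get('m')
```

dict.get() returns the value (int) when key is found

int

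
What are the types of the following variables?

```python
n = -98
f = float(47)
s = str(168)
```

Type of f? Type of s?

f is float; s is str

float, str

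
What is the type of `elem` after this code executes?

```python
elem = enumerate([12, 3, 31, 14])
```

enumerate() returns an enumerate iterator object

enumerate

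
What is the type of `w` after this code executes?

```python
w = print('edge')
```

print() returns None

NoneType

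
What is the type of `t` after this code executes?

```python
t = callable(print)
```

callable() returns bool

bool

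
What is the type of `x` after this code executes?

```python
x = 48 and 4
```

'and' returns the last value when all truthy (4, which is int)

int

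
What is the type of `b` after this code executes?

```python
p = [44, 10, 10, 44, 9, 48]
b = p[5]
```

Indexing a list of ints returns int (p[5] = 48)

int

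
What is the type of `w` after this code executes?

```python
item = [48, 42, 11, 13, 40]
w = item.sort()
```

list.sort() returns None (sorts in place)

NoneType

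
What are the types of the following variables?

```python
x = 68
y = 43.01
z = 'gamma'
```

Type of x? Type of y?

x is int; y is float

int, float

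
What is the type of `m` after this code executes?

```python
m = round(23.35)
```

round() with no ndigits arg returns int

int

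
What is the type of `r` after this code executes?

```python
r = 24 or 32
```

'or' returns the first truthy value (24, which is int)

int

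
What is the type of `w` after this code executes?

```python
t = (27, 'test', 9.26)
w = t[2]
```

Index 2 of tuple is 9.26 which is float

float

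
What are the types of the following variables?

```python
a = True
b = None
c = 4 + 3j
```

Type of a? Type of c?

a is bool; c is complex

bool, complex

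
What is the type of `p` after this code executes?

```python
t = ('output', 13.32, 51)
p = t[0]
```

Index 0 of tuple is 'output' which is str

str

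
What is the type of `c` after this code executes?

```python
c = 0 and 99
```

'and' returns the first falsy value (0, which is int)

int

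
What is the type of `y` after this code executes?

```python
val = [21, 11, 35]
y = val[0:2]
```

Slicing a list always returns a list

list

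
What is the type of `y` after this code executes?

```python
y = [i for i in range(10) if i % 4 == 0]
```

A list comprehension [...] produces a list

list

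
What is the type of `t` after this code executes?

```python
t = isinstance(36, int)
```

isinstance() returns bool

bool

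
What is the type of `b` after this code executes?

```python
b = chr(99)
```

chr() returns str (single character)

str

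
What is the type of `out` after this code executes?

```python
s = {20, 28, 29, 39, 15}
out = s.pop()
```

Popping from a set of ints returns int

int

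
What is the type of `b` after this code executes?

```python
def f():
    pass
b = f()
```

A function with no return statement returns None

NoneType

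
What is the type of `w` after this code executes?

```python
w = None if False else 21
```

Ternary: condition is False, else branch (21) taken → int

int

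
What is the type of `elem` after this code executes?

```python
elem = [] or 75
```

'or' returns first truthy value (75, which is int)

int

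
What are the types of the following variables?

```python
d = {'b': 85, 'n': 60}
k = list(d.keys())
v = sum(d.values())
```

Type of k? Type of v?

list(...) returns list; sum of int values returns int

list, int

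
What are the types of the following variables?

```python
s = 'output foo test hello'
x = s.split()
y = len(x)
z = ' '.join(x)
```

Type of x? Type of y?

str.split() returns list; len() returns int

list, int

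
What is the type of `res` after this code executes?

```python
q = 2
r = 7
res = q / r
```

int / int always returns float in Python 3 (2 / 7 = 0.285714)

float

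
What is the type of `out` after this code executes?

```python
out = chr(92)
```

chr() returns str (single character)

str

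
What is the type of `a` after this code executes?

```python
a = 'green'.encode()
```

str.encode() returns bytes

bytes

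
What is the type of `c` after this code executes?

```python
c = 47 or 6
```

'or' returns the first truthy value (47, which is int)

int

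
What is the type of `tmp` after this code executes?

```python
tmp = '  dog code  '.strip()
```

str.strip() returns str

str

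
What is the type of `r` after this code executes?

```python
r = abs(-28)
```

abs() of int returns int

int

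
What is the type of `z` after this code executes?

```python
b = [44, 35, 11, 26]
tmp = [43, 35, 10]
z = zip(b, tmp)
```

zip() returns a zip iterator object

zip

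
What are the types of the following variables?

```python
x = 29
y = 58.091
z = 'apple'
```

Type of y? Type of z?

y is float; z is str

float, str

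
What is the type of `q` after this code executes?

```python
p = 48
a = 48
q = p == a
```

Equality comparison returns bool

bool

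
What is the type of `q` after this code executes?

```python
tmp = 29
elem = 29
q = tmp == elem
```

Equality comparison returns bool

bool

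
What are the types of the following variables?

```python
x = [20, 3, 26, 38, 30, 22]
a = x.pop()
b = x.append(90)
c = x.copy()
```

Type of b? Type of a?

list.append() returns None; list.pop() returns the element (int)

NoneType, int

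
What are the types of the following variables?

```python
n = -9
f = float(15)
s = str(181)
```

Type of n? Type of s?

n is int; s is str

int, str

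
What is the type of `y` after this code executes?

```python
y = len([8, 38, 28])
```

len() always returns int

int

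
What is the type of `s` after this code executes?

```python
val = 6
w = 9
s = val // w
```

int // int returns int (6 // 9 = 0)

int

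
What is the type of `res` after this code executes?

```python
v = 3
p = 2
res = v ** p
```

int ** positive int returns int (3 ** 2 = 9)

int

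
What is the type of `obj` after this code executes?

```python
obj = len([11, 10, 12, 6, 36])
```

len() always returns int

int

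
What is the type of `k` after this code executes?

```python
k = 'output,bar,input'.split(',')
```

str.split() returns list

list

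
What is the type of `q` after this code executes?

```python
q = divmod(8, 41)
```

divmod() returns a tuple (quotient, remainder)

tuple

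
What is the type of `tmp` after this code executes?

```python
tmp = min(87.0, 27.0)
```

min() of floats returns float

float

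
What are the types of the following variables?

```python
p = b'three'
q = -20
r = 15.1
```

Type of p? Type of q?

p is bytes; q is int

bytes, int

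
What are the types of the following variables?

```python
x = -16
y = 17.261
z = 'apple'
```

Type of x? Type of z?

x is int; z is str

int, str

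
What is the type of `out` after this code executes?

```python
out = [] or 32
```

'or' returns first truthy value (32, which is int)

int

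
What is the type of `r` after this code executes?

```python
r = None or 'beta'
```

'or' with None returns the other value ('beta', str)

str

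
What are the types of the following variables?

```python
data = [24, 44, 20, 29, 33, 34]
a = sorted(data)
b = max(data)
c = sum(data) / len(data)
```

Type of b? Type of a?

max of ints returns int; sorted() returns list

int, list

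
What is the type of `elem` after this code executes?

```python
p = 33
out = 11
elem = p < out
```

Comparison operators return bool

bool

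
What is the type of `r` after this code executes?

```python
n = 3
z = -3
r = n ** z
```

int ** negative int returns float

float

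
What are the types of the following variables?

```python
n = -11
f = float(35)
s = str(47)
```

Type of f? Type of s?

f is float; s is str

float, str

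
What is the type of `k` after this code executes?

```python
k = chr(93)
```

chr() returns str (single character)

str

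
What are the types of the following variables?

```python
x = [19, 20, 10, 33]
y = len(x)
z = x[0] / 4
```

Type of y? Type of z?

len() returns int; int / int returns float

int, float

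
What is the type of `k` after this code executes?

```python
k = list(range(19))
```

list(range(...)) returns list

list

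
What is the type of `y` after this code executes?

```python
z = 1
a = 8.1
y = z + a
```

int + float returns float (1 + 8.1 = 9.1)

float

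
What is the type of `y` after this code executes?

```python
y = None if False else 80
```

Ternary: condition is False, else branch (80) taken → int

int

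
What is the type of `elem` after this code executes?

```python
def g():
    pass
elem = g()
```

A function with no return statement returns None

NoneType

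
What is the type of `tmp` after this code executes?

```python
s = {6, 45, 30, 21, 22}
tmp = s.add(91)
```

set.add() returns None (mutates in place)

NoneType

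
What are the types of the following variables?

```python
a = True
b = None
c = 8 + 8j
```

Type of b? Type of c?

b is NoneType; c is complex

NoneType, complex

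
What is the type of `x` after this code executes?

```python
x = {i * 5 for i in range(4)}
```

A set comprehension {expr for x in iterable} produces a set

set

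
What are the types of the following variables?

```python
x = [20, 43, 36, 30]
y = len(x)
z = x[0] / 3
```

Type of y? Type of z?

len() returns int; int / int returns float

int, float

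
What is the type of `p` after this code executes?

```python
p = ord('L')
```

ord() returns int (Unicode code point)

int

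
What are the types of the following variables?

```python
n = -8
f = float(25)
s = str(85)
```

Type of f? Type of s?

f is float; s is str

float, str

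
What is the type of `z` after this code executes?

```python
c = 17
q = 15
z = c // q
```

int // int returns int (17 // 15 = 1)

int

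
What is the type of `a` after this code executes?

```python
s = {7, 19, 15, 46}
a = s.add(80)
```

set.add() returns None (mutates in place)

NoneType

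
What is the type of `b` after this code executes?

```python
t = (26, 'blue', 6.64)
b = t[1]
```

Index 1 of tuple is 'blue' which is str

str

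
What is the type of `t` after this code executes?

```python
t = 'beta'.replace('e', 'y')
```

str.replace() returns str

str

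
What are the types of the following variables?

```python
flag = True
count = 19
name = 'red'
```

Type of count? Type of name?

count is int; name is str

int, str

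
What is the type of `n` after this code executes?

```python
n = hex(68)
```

hex() returns str representation

str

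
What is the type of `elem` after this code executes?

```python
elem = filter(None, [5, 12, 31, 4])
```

filter() returns a filter iterator object

filter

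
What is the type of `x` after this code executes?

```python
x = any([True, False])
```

any() returns bool

bool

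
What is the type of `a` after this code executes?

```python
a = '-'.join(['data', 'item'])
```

str.join() returns str

str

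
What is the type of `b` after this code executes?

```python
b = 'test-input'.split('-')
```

str.split() returns list

list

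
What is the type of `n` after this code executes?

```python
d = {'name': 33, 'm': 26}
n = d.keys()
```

.keys() returns a dict_keys view object

dict_keys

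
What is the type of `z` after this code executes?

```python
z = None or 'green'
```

'or' with None returns the other value ('green', str)

str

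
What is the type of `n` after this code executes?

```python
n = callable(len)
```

callable() returns bool

bool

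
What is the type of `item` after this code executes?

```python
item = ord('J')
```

ord() returns int (Unicode code point)

int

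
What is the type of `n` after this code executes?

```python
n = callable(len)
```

callable() returns bool

bool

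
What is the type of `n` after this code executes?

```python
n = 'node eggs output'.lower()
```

str.lower() returns str

str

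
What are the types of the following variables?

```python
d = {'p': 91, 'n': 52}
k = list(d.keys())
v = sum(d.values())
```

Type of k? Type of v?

list(...) returns list; sum of int values returns int

list, int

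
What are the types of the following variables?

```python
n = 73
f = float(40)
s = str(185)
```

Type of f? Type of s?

f is float; s is str

float, str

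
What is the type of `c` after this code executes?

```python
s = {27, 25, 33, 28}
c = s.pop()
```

Popping from a set of ints returns int

int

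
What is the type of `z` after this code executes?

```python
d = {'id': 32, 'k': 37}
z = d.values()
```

.values() returns a dict_values view object

dict_values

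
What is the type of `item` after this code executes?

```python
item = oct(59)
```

oct() returns str representation

str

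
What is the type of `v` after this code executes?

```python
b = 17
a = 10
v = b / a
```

int / int always returns float in Python 3 (17 / 10 = 1.7)

float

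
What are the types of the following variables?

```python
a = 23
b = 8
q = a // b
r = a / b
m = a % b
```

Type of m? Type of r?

int % int returns int; int / int returns float

int, float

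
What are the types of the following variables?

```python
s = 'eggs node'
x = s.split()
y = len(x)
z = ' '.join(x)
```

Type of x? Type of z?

str.split() returns list; str.join() returns str

list, str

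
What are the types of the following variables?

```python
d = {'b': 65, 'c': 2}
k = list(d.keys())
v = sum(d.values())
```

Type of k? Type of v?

list(...) returns list; sum of int values returns int

list, int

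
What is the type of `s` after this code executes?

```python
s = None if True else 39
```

Ternary: condition is True, if branch (None) taken → NoneType

NoneType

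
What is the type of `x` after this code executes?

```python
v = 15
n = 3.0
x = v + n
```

int + float returns float (15 + 3.0 = 18.0)

float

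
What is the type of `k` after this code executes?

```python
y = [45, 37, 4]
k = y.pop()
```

list.pop() returns the popped element (int here)

int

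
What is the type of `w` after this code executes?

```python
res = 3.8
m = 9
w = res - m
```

float - int returns float (3.8 - 9 = -5.2)

float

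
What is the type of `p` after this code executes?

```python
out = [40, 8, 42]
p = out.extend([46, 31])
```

list.extend() returns None

NoneType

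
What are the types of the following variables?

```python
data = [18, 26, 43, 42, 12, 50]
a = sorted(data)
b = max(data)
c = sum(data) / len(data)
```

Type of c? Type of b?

int / int returns float; max of ints returns int

float, int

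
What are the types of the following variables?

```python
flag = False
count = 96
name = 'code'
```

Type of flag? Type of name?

flag is bool; name is str

bool, str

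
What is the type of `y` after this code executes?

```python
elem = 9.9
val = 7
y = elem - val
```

float - int returns float (9.9 - 7 = 2.9)

float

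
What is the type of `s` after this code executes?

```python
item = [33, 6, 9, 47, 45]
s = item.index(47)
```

list.index() returns int

int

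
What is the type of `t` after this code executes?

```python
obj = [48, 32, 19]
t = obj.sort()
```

list.sort() returns None (sorts in place)

NoneType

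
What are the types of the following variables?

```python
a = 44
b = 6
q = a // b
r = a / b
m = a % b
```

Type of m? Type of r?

int % int returns int; int / int returns float

int, float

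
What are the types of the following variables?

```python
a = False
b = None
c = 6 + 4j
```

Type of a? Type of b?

a is bool; b is NoneType

bool, NoneType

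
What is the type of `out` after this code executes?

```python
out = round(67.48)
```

round() with no ndigits arg returns int

int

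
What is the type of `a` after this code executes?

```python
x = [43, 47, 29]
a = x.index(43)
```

list.index() returns int

int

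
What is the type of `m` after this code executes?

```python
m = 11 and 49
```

'and' returns the last value when all truthy (49, which is int)

int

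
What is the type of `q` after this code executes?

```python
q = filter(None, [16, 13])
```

filter() returns a filter iterator object

filter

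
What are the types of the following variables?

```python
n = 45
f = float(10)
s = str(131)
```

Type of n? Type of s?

n is int; s is str

int, str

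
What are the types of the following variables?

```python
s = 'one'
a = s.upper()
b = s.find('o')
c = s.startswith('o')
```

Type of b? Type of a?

str.find() returns int; str.upper() returns str

int, str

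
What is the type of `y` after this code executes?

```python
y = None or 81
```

'or' with None returns the other value (81, int)

int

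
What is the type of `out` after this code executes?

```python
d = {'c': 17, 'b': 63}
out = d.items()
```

dict.items() returns a dict_items view

dict_items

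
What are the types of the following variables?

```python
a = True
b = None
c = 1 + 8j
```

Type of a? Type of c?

a is bool; c is complex

bool, complex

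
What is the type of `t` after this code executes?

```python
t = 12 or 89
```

'or' returns the first truthy value (12, which is int)

int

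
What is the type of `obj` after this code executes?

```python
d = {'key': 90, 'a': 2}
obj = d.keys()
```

.keys() returns a dict_keys view object

dict_keys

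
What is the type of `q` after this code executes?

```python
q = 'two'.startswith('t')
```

str.startswith() returns bool

bool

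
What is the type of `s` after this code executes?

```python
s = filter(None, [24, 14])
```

filter() returns a filter iterator object

filter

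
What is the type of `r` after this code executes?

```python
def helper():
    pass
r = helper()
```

A function with no return statement returns None

NoneType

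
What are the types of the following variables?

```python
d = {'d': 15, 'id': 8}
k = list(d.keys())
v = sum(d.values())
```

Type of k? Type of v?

list(...) returns list; sum of int values returns int

list, int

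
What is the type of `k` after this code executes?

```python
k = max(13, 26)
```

max() of ints returns int

int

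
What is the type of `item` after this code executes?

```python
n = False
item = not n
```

'not' always returns bool

bool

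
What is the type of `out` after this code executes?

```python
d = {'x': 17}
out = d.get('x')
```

dict.get() returns the value (int) when key is found

int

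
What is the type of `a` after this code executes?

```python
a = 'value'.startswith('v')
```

str.startswith() returns bool

bool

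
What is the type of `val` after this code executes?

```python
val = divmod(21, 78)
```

divmod() returns a tuple (quotient, remainder)

tuple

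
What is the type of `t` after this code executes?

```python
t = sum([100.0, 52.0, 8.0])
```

sum() of floats returns float

float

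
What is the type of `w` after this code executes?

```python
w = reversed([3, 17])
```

reversed() on a list returns a list_reverseiterator

list_reverseiterator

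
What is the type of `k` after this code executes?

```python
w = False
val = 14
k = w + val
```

bool + int returns int (False is 0, so 0 + 14 = 14)

int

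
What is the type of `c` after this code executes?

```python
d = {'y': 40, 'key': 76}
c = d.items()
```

dict.items() returns a dict_items view

dict_items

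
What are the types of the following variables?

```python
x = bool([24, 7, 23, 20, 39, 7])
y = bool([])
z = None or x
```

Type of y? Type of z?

bool() returns bool; None or <bool> returns the bool

bool, bool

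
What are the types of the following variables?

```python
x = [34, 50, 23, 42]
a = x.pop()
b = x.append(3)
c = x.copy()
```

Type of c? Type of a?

list.copy() returns list; list.pop() returns the element (int)

list, int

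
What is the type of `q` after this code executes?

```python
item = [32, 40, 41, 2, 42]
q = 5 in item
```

'in' operator returns bool

bool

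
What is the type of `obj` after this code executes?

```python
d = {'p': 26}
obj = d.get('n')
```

dict.get() returns None when key 'n' is not found and no default given

NoneType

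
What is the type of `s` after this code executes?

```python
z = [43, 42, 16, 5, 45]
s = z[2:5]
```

Slicing a list always returns a list

list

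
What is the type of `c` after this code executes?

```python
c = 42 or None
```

'or' returns first truthy value (42, int)

int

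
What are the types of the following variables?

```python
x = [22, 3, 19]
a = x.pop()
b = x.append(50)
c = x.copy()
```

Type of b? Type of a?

list.append() returns None; list.pop() returns the element (int)

NoneType, int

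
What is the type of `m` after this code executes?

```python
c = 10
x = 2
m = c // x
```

int // int returns int (10 // 2 = 5)

int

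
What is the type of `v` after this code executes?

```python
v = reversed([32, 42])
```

reversed() on a list returns a list_reverseiterator

list_reverseiterator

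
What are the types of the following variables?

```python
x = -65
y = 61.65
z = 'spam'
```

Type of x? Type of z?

x is int; z is str

int, str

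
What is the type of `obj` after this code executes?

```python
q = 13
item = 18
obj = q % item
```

int % int returns int (13 % 18 = 13)

int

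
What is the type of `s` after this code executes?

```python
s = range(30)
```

range() returns a range object

range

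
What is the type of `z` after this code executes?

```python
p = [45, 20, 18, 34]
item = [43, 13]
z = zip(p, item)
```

zip() returns a zip iterator object

zip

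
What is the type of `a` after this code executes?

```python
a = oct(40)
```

oct() returns str representation

str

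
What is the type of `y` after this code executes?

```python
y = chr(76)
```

chr() returns str (single character)

str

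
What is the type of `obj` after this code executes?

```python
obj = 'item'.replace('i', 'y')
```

str.replace() returns str

str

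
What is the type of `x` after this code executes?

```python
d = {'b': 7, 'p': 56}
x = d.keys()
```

.keys() returns a dict_keys view object

dict_keys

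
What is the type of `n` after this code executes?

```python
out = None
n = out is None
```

'is' comparison returns bool

bool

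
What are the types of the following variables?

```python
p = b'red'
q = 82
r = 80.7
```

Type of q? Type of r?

q is int; r is float

int, float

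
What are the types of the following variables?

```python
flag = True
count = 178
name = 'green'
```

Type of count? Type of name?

count is int; name is str

int, str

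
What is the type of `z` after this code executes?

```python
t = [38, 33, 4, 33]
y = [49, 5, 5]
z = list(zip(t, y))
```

list(zip(...)) returns a list of tuples

list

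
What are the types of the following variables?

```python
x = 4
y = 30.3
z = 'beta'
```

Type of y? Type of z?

y is float; z is str

float, str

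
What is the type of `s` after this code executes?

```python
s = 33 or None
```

'or' returns first truthy value (33, int)

int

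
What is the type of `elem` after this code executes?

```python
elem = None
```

None has type NoneType

NoneType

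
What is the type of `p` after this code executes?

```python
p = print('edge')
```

print() returns None

NoneType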